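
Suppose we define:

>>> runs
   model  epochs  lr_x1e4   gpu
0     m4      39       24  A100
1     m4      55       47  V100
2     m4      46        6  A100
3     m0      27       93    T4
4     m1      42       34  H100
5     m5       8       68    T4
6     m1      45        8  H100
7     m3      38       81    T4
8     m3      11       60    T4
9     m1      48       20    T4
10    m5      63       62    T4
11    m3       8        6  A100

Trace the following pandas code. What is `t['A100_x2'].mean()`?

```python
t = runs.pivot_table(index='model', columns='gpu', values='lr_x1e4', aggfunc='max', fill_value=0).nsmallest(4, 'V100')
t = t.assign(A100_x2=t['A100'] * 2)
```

pivot: rows=model, cols=gpu, max(lr_x1e4):
gpu    A100  H100  T4  V100
model                      
m0        0     0  93     0
m1        0    34  20     0
m3        6     0  81     0
m4       24     0   0    47
m5        0     0  68     0
take 4 rows with smallest V100:
gpu    A100  H100  T4  V100
model                      
m0        0     0  93     0
m1        0    34  20     0
m3        6     0  81     0
m5        0     0  68     0
add column A100_x2 = t['A100'] * 2:
gpu    A100  H100  T4  V100  A100_x2
model                               
m0        0     0  93     0        0
m1        0    34  20     0        0
m3        6     0  81     0       12
m5        0     0  68     0        0
Then the mean of column 'A100_x2': 3.0

3.0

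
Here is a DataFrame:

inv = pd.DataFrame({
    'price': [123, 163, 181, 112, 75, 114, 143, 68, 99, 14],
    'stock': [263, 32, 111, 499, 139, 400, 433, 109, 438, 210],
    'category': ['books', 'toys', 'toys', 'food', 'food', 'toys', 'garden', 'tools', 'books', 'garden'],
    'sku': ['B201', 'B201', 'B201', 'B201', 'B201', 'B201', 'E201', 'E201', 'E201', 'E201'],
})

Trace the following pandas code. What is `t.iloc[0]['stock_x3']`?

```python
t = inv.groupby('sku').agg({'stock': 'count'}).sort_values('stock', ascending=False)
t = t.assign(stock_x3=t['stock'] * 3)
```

group by sku, count of stock:
      stock
sku        
B201      6
E201      4
sort by stock descending:
      stock
sku        
B201      6
E201      4
add column stock_x3 = t['stock'] * 3:
      stock  stock_x3
sku                  
B201      6        18
E201      4        12
Taking the value at position 0, column 'stock_x3' gives 18.

18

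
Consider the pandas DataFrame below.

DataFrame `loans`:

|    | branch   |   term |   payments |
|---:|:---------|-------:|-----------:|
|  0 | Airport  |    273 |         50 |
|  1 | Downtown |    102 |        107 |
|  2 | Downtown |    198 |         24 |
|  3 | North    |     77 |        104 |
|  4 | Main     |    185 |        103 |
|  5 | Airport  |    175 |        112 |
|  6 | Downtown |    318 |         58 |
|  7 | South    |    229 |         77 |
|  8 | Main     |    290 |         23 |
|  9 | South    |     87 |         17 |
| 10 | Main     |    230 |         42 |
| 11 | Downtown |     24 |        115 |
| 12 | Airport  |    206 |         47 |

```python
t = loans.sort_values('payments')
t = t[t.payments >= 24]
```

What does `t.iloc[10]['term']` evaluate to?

sort by payments:
      branch  term  payments
9      South    87        17
8       Main   290        23
2   Downtown   198        24
10      Main   230        42
12   Airport   206        47
0    Airport   273        50
6   Downtown   318        58
7      South   229        77
4       Main   185       103
3      North    77       104
1   Downtown   102       107
5    Airport   175       112
11  Downtown    24       115
filter rows where payments >= 24:
      branch  term  payments
2   Downtown   198        24
10      Main   230        42
12   Airport   206        47
0    Airport   273        50
6   Downtown   318        58
7      South   229        77
4       Main   185       103
3      North    77       104
1   Downtown   102       107
5    Airport   175       112
11  Downtown    24       115
Hence 24.

24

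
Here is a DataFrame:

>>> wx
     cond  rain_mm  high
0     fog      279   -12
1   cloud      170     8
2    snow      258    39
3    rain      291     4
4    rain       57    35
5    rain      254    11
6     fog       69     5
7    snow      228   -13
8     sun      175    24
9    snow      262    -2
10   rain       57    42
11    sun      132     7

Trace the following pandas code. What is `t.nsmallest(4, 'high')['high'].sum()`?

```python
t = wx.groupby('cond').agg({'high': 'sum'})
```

group by cond, sum of high:
       high
cond       
cloud     8
fog      -7
rain     92
snow     24
sun      31
take 4 rows with smallest high:
       high
cond       
fog      -7
cloud     8
snow     24
sun      31
Hence 56.

56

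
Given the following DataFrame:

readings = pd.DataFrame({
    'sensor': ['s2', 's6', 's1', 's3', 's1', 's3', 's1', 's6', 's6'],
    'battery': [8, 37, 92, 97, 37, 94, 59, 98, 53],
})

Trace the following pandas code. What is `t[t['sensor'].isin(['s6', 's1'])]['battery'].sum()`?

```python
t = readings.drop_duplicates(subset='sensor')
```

129

drop duplicate sensor (keep=first):
  sensor  battery
0     s2        8
1     s6       37
2     s1       92
3     s3       97
filter rows where sensor in ['s6', 's1']:
  sensor  battery
1     s6       37
2     s1       92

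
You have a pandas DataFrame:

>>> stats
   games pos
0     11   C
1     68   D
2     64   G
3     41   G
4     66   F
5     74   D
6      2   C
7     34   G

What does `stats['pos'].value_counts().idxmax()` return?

value_counts of pos:
pos
G    3
C    2
D    2
F    1
Name: count, dtype: int64

G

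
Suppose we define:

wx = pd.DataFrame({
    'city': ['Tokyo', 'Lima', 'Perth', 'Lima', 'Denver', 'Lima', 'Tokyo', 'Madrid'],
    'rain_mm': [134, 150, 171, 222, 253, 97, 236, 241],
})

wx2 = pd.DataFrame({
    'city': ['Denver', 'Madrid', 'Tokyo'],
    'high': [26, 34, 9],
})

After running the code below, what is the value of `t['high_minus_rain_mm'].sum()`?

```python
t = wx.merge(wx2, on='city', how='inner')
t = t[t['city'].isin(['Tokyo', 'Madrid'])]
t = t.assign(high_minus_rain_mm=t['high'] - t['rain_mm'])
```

-559

merge on 'city' (how='inner') → 4 rows:
     city  rain_mm  high
0   Tokyo      134     9
1  Denver      253    26
2   Tokyo      236     9
3  Madrid      241    34
filter rows where city in ['Tokyo', 'Madrid']:
     city  rain_mm  high
0   Tokyo      134     9
2   Tokyo      236     9
3  Madrid      241    34
add column high_minus_rain_mm = t['high'] - t['rain_mm']:
     city  rain_mm  high  high_minus_rain_mm
0   Tokyo      134     9                -125
2   Tokyo      236     9                -227
3  Madrid      241    34                -207
Finally, sum of column 'high_minus_rain_mm' = -559.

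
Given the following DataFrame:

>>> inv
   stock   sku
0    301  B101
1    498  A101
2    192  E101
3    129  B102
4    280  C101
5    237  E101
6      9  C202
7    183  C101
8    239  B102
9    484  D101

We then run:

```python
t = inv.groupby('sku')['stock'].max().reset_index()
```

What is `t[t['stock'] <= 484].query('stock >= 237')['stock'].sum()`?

group by sku, max of stock:
sku
A101    498
B101    301
B102    239
C101    280
C202      9
D101    484
E101    237
Name: stock, dtype: int64
reset_index():
    sku  stock
0  A101    498
1  B101    301
2  B102    239
3  C101    280
4  C202      9
5  D101    484
6  E101    237
filter rows where stock <= 484:
    sku  stock
1  B101    301
2  B102    239
3  C101    280
4  C202      9
5  D101    484
6  E101    237
filter rows where stock >= 237:
    sku  stock
1  B101    301
2  B102    239
3  C101    280
5  D101    484
6  E101    237
Taking the sum of column 'stock' gives 1541.

1541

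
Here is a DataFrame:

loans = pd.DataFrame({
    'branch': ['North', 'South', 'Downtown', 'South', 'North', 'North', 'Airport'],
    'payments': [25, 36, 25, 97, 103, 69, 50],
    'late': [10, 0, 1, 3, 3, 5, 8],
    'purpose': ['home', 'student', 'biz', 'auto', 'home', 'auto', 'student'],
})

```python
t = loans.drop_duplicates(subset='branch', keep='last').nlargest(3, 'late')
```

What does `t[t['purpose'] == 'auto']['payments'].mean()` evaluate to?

drop duplicate branch (keep=last):
     branch  payments  late  purpose
2  Downtown        25     1      biz
3     South        97     3     auto
5     North        69     5     auto
6   Airport        50     8  student
take 3 rows with largest late:
    branch  payments  late  purpose
6  Airport        50     8  student
5    North        69     5     auto
3    South        97     3     auto
filter rows where purpose == 'auto':
  branch  payments  late purpose
5  North        69     5    auto
3  South        97     3    auto
The mean of column 'payments' is 83.0.

83.0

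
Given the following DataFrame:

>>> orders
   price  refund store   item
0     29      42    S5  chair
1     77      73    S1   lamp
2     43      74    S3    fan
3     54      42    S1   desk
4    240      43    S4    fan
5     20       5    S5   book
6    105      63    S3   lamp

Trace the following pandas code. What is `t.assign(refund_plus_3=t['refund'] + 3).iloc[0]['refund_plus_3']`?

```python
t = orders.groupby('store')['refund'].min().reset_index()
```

group by store, min of refund:
store
S1    42
S3    63
S4    43
S5     5
Name: refund, dtype: int64
reset_index():
  store  refund
0    S1      42
1    S3      63
2    S4      43
3    S5       5
add column refund_plus_3 = t['refund'] + 3:
  store  refund  refund_plus_3
0    S1      42             45
1    S3      63             66
2    S4      43             46
3    S5       5              8
Then the value at position 0, column 'refund_plus_3': 45

45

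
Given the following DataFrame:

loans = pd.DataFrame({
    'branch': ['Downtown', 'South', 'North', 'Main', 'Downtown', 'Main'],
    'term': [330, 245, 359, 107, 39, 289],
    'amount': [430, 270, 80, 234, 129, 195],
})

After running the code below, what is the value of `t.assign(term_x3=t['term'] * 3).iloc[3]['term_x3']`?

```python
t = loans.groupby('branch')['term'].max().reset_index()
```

735

group by branch, max of term:
branch
Downtown    330
Main        289
North       359
South       245
Name: term, dtype: int64
reset_index():
     branch  term
0  Downtown   330
1      Main   289
2     North   359
3     South   245
add column term_x3 = t['term'] * 3:
     branch  term  term_x3
0  Downtown   330      990
1      Main   289      867
2     North   359     1077
3     South   245      735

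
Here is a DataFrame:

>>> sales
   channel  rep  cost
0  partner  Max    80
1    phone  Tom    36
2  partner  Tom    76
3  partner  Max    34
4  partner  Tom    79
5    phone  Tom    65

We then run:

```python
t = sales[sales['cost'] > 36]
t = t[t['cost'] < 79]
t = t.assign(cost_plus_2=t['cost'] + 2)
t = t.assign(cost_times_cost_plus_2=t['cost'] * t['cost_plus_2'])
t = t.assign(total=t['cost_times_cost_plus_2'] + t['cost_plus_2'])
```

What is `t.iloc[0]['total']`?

filter rows where cost > 36:
   channel  rep  cost
0  partner  Max    80
2  partner  Tom    76
4  partner  Tom    79
5    phone  Tom    65
filter rows where cost < 79:
   channel  rep  cost
2  partner  Tom    76
5    phone  Tom    65
add column cost_plus_2 = t['cost'] + 2:
   channel  rep  cost  cost_plus_2
2  partner  Tom    76           78
5    phone  Tom    65           67
add column cost_times_cost_plus_2 = t['cost'] * t['cost_plus_2']:
   channel  rep  cost  cost_plus_2  cost_times_cost_plus_2
2  partner  Tom    76           78                    5928
5    phone  Tom    65           67                    4355
add column total = t['cost_times_cost_plus_2'] + t['cost_plus_2']:
   channel  rep  cost  cost_plus_2  cost_times_cost_plus_2  total
2  partner  Tom    76           78                    5928   6006
5    phone  Tom    65           67                    4355   4422

6006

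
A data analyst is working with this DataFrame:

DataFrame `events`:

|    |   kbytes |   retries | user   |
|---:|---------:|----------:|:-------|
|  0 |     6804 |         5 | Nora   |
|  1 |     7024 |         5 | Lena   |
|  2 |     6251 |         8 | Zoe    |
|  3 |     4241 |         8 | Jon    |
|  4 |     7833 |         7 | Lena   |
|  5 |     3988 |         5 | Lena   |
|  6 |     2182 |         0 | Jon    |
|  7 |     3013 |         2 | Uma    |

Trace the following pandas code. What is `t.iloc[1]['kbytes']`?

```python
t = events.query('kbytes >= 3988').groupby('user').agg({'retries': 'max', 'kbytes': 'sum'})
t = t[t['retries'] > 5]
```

filter rows where kbytes >= 3988:
   kbytes  retries  user
0    6804        5  Nora
1    7024        5  Lena
2    6251        8   Zoe
3    4241        8   Jon
4    7833        7  Lena
5    3988        5  Lena
group by user: max(retries), sum(kbytes):
      retries  kbytes
user                 
Jon         8    4241
Lena        7   18845
Nora        5    6804
Zoe         8    6251
filter rows where retries > 5:
      retries  kbytes
user                 
Jon         8    4241
Lena        7   18845
Zoe         8    6251

18845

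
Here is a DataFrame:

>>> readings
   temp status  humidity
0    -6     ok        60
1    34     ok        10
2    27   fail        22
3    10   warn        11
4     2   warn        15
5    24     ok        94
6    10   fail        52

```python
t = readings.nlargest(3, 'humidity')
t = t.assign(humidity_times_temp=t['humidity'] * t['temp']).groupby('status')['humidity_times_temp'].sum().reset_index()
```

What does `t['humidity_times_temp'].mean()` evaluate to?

1208.0

take 3 rows with largest humidity:
   temp status  humidity
5    24     ok        94
0    -6     ok        60
6    10   fail        52
add column humidity_times_temp = t['humidity'] * t['temp']:
   temp status  humidity  humidity_times_temp
5    24     ok        94                 2256
0    -6     ok        60                 -360
6    10   fail        52                  520
group by status, sum of humidity_times_temp:
status
fail     520
ok      1896
Name: humidity_times_temp, dtype: int64
reset_index():
  status  humidity_times_temp
0   fail                  520
1     ok                 1896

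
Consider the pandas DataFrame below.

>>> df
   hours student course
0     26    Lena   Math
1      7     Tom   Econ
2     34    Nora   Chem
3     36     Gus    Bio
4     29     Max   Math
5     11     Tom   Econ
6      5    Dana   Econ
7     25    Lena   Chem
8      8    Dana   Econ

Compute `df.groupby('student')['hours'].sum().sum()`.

181

group by student, sum of hours:
student
Dana    13
Gus     36
Lena    51
Max     29
Nora    34
Tom     18
Name: hours, dtype: int64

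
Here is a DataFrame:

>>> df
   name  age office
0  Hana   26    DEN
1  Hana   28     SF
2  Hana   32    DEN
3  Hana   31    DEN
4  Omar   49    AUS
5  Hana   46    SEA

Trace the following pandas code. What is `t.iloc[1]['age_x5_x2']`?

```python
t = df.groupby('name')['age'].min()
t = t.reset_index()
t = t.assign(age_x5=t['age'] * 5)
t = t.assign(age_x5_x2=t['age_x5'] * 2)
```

490

group by name, min of age:
name
Hana    26
Omar    49
Name: age, dtype: int64
reset_index():
   name  age
0  Hana   26
1  Omar   49
add column age_x5 = t['age'] * 5:
   name  age  age_x5
0  Hana   26     130
1  Omar   49     245
add column age_x5_x2 = t['age_x5'] * 2:
   name  age  age_x5  age_x5_x2
0  Hana   26     130        260
1  Omar   49     245        490
Finally, value at position 1, column 'age_x5_x2' = 490.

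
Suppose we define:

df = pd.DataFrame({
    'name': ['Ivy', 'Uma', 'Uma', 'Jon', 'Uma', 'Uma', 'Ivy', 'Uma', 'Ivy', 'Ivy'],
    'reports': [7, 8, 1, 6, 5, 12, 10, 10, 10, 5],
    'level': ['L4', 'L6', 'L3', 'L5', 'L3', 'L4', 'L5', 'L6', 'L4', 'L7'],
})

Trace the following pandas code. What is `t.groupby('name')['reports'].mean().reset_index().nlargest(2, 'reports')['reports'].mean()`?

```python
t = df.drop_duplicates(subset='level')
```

drop duplicate level (keep=first):
  name  reports level
0  Ivy        7    L4
1  Uma        8    L6
2  Uma        1    L3
3  Jon        6    L5
9  Ivy        5    L7
group by name, mean of reports:
name
Ivy    6.0
Jon    6.0
Uma    4.5
Name: reports, dtype: float64
reset_index():
  name  reports
0  Ivy      6.0
1  Jon      6.0
2  Uma      4.5
take 2 rows with largest reports:
  name  reports
0  Ivy      6.0
1  Jon      6.0

6.0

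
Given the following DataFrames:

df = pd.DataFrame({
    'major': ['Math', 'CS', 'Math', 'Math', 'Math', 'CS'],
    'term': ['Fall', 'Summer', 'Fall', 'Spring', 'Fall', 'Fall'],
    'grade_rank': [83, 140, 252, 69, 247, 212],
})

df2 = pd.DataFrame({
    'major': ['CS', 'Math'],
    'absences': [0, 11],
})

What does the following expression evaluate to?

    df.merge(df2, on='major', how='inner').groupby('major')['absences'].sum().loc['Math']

44

merge on 'major' (how='inner') → 6 rows:
  major    term  grade_rank  absences
0  Math    Fall          83        11
1    CS  Summer         140         0
2  Math    Fall         252        11
3  Math  Spring          69        11
4  Math    Fall         247        11
5    CS    Fall         212         0
group by major, sum of absences:
major
CS       0
Math    44
Name: absences, dtype: int64
Taking the value at index 'Math' gives 44.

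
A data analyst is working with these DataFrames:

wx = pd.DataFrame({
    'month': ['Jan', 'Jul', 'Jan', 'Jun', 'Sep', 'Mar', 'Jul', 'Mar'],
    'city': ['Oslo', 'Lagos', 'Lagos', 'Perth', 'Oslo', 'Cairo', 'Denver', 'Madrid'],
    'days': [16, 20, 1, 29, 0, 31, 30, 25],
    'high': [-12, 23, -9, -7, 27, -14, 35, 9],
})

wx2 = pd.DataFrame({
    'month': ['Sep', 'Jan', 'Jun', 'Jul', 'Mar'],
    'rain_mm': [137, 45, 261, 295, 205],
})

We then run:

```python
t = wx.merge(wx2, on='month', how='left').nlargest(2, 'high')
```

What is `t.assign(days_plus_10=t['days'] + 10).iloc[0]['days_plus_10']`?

40

merge on 'month' (how='left') → 8 rows:
  month    city  days  high  rain_mm
0   Jan    Oslo    16   -12       45
1   Jul   Lagos    20    23      295
2   Jan   Lagos     1    -9       45
3   Jun   Perth    29    -7      261
4   Sep    Oslo     0    27      137
5   Mar   Cairo    31   -14      205
6   Jul  Denver    30    35      295
7   Mar  Madrid    25     9      205
take 2 rows with largest high:
  month    city  days  high  rain_mm
6   Jul  Denver    30    35      295
4   Sep    Oslo     0    27      137
add column days_plus_10 = t['days'] + 10:
  month    city  days  high  rain_mm  days_plus_10
6   Jul  Denver    30    35      295            40
4   Sep    Oslo     0    27      137            10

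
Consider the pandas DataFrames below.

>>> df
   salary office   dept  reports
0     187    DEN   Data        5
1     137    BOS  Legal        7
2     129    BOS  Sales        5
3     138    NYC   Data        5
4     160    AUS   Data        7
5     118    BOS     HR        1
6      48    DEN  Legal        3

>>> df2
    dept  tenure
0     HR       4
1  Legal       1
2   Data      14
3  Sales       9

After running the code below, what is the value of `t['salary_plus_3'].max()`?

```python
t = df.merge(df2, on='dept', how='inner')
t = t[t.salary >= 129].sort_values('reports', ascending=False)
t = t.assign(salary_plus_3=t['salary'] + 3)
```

merge on 'dept' (how='inner') → 7 rows:
   salary office   dept  reports  tenure
0     187    DEN   Data        5      14
1     137    BOS  Legal        7       1
2     129    BOS  Sales        5       9
3     138    NYC   Data        5      14
4     160    AUS   Data        7      14
5     118    BOS     HR        1       4
6      48    DEN  Legal        3       1
filter rows where salary >= 129:
   salary office   dept  reports  tenure
0     187    DEN   Data        5      14
1     137    BOS  Legal        7       1
2     129    BOS  Sales        5       9
3     138    NYC   Data        5      14
4     160    AUS   Data        7      14
sort by reports descending:
   salary office   dept  reports  tenure
1     137    BOS  Legal        7       1
4     160    AUS   Data        7      14
0     187    DEN   Data        5      14
2     129    BOS  Sales        5       9
3     138    NYC   Data        5      14
add column salary_plus_3 = t['salary'] + 3:
   salary office   dept  reports  tenure  salary_plus_3
1     137    BOS  Legal        7       1            140
4     160    AUS   Data        7      14            163
0     187    DEN   Data        5      14            190
2     129    BOS  Sales        5       9            132
3     138    NYC   Data        5      14            141
Finally, max of column 'salary_plus_3' = 190.

190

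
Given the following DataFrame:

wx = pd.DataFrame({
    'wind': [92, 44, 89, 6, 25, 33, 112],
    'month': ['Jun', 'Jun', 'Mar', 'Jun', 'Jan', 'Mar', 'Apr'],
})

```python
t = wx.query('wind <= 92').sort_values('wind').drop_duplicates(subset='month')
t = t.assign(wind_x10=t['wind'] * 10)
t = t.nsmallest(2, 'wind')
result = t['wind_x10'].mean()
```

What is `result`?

155.0

filter rows where wind <= 92:
   wind month
0    92   Jun
1    44   Jun
2    89   Mar
3     6   Jun
4    25   Jan
5    33   Mar
sort by wind:
   wind month
3     6   Jun
4    25   Jan
5    33   Mar
1    44   Jun
2    89   Mar
0    92   Jun
drop duplicate month (keep=first):
   wind month
3     6   Jun
4    25   Jan
5    33   Mar
add column wind_x10 = t['wind'] * 10:
   wind month  wind_x10
3     6   Jun        60
4    25   Jan       250
5    33   Mar       330
take 2 rows with smallest wind:
   wind month  wind_x10
3     6   Jun        60
4    25   Jan       250
Hence 155.0.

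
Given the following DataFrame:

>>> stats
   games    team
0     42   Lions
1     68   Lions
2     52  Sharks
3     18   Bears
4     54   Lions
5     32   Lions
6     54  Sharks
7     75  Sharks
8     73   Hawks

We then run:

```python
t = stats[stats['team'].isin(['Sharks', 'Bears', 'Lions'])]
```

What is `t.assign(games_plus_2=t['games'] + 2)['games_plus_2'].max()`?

77

filter rows where team in ['Sharks', 'Bears', 'Lions']:
   games    team
0     42   Lions
1     68   Lions
2     52  Sharks
3     18   Bears
4     54   Lions
5     32   Lions
6     54  Sharks
7     75  Sharks
add column games_plus_2 = t['games'] + 2:
   games    team  games_plus_2
0     42   Lions            44
1     68   Lions            70
2     52  Sharks            54
3     18   Bears            20
4     54   Lions            56
5     32   Lions            34
6     54  Sharks            56
7     75  Sharks            77
The max of column 'games_plus_2' is 77.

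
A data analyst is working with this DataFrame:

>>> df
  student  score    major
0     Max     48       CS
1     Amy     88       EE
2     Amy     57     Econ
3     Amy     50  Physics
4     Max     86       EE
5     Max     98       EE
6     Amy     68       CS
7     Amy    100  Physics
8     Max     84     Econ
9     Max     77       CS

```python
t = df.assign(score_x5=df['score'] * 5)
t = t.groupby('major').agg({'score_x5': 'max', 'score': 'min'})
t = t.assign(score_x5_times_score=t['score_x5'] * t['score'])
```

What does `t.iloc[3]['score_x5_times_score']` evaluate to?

add column score_x5 = df['score'] * 5:
  student  score    major  score_x5
0     Max     48       CS       240
1     Amy     88       EE       440
2     Amy     57     Econ       285
3     Amy     50  Physics       250
4     Max     86       EE       430
5     Max     98       EE       490
6     Amy     68       CS       340
7     Amy    100  Physics       500
8     Max     84     Econ       420
9     Max     77       CS       385
group by major: max(score_x5), min(score):
         score_x5  score
major                   
CS            385     48
EE            490     86
Econ          420     57
Physics       500     50
add column score_x5_times_score = t['score_x5'] * t['score']:
         score_x5  score  score_x5_times_score
major                                         
CS            385     48                 18480
EE            490     86                 42140
Econ          420     57                 23940
Physics       500     50                 25000
Hence 25000.

25000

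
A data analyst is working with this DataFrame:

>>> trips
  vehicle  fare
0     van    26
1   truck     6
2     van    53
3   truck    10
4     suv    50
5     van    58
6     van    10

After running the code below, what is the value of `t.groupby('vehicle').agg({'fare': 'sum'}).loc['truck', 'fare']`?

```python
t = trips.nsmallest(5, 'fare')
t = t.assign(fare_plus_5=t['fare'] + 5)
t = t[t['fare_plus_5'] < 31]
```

take 5 rows with smallest fare:
  vehicle  fare
1   truck     6
3   truck    10
6     van    10
0     van    26
4     suv    50
add column fare_plus_5 = t['fare'] + 5:
  vehicle  fare  fare_plus_5
1   truck     6           11
3   truck    10           15
6     van    10           15
0     van    26           31
4     suv    50           55
filter rows where fare_plus_5 < 31:
  vehicle  fare  fare_plus_5
1   truck     6           11
3   truck    10           15
6     van    10           15
group by vehicle, sum of fare:
         fare
vehicle      
truck      16
van        10
Taking the value at row 'truck', column 'fare' gives 16.

16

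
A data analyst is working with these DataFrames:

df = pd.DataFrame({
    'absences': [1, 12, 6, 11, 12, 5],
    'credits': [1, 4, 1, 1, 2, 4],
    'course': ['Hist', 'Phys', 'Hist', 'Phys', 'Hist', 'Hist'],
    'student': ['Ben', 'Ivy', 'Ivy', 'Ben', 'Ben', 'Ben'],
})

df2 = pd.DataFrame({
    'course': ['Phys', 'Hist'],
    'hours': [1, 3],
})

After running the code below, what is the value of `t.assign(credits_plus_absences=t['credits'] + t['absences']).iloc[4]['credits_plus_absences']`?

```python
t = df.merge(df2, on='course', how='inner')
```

14

merge on 'course' (how='inner') → 6 rows:
   absences  credits course student  hours
0         1        1   Hist     Ben      3
1        12        4   Phys     Ivy      1
2         6        1   Hist     Ivy      3
3        11        1   Phys     Ben      1
4        12        2   Hist     Ben      3
5         5        4   Hist     Ben      3
add column credits_plus_absences = t['credits'] + t['absences']:
   absences  credits course student  hours  credits_plus_absences
0         1        1   Hist     Ben      3                      2
1        12        4   Phys     Ivy      1                     16
2         6        1   Hist     Ivy      3                      7
3        11        1   Phys     Ben      1                     12
4        12        2   Hist     Ben      3                     14
5         5        4   Hist     Ben      3                      9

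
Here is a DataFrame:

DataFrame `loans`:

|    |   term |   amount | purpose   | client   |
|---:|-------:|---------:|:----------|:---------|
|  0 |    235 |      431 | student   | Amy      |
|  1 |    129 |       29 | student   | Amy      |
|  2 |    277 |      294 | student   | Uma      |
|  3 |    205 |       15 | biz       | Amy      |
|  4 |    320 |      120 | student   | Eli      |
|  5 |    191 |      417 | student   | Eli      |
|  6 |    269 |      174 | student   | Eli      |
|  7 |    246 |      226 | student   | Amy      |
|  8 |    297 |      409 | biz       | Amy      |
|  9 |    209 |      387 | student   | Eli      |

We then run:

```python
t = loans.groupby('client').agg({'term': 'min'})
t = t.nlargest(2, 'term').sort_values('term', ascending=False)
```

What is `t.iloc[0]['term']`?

277

group by client, min of term:
        term
client      
Amy      129
Eli      191
Uma      277
take 2 rows with largest term:
        term
client      
Uma      277
Eli      191
sort by term descending:
        term
client      
Uma      277
Eli      191
The value at position 0, column 'term' is 277.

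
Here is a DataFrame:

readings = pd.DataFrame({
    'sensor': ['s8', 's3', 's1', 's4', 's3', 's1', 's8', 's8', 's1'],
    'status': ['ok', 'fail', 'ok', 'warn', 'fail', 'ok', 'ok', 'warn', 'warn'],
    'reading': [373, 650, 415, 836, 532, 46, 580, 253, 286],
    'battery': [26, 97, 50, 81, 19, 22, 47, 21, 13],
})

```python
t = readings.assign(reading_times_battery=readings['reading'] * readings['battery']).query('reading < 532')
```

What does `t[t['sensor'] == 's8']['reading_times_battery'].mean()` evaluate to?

7505.5

add column reading_times_battery = readings['reading'] * readings['battery']:
  sensor status  reading  battery  reading_times_battery
0     s8     ok      373       26                   9698
1     s3   fail      650       97                  63050
2     s1     ok      415       50                  20750
3     s4   warn      836       81                  67716
4     s3   fail      532       19                  10108
5     s1     ok       46       22                   1012
6     s8     ok      580       47                  27260
7     s8   warn      253       21                   5313
8     s1   warn      286       13                   3718
filter rows where reading < 532:
  sensor status  reading  battery  reading_times_battery
0     s8     ok      373       26                   9698
2     s1     ok      415       50                  20750
5     s1     ok       46       22                   1012
7     s8   warn      253       21                   5313
8     s1   warn      286       13                   3718
filter rows where sensor == 's8':
  sensor status  reading  battery  reading_times_battery
0     s8     ok      373       26                   9698
7     s8   warn      253       21                   5313
The mean of column 'reading_times_battery' is 7505.5.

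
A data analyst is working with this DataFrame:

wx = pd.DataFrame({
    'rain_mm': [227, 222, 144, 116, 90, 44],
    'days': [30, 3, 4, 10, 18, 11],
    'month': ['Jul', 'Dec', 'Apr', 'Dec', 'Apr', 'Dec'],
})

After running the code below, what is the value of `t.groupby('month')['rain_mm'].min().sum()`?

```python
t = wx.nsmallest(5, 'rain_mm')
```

take 5 rows with smallest rain_mm:
   rain_mm  days month
5       44    11   Dec
4       90    18   Apr
3      116    10   Dec
2      144     4   Apr
1      222     3   Dec
group by month, min of rain_mm:
month
Apr    90
Dec    44
Name: rain_mm, dtype: int64
Finally, sum of the resulting series = 134.

134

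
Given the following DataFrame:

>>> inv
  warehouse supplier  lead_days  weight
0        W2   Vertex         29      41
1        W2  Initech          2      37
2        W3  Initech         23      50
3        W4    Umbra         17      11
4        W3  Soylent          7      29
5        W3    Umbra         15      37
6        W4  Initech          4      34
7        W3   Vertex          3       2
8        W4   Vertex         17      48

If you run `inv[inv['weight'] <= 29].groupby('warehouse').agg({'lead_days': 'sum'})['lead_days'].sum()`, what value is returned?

filter rows where weight <= 29:
  warehouse supplier  lead_days  weight
3        W4    Umbra         17      11
4        W3  Soylent          7      29
7        W3   Vertex          3       2
group by warehouse, sum of lead_days:
           lead_days
warehouse           
W3                10
W4                17
sum of column 'lead_days' → 27

27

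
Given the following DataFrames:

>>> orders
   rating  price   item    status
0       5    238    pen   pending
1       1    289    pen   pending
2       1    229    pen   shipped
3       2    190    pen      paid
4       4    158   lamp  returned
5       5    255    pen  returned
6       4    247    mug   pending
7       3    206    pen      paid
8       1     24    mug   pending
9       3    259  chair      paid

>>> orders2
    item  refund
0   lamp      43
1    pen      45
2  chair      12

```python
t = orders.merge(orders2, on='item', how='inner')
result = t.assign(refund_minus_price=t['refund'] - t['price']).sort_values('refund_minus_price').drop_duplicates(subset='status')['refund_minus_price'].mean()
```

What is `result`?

-221.25

merge on 'item' (how='inner') → 8 rows:
   rating  price   item    status  refund
0       5    238    pen   pending      45
1       1    289    pen   pending      45
2       1    229    pen   shipped      45
3       2    190    pen      paid      45
4       4    158   lamp  returned      43
5       5    255    pen  returned      45
6       3    206    pen      paid      45
7       3    259  chair      paid      12
add column refund_minus_price = t['refund'] - t['price']:
   rating  price   item    status  refund  refund_minus_price
0       5    238    pen   pending      45                -193
1       1    289    pen   pending      45                -244
2       1    229    pen   shipped      45                -184
3       2    190    pen      paid      45                -145
4       4    158   lamp  returned      43                -115
5       5    255    pen  returned      45                -210
6       3    206    pen      paid      45                -161
7       3    259  chair      paid      12                -247
sort by refund_minus_price:
   rating  price   item    status  refund  refund_minus_price
7       3    259  chair      paid      12                -247
1       1    289    pen   pending      45                -244
5       5    255    pen  returned      45                -210
0       5    238    pen   pending      45                -193
2       1    229    pen   shipped      45                -184
6       3    206    pen      paid      45                -161
3       2    190    pen      paid      45                -145
4       4    158   lamp  returned      43                -115
drop duplicate status (keep=first):
   rating  price   item    status  refund  refund_minus_price
7       3    259  chair      paid      12                -247
1       1    289    pen   pending      45                -244
5       5    255    pen  returned      45                -210
2       1    229    pen   shipped      45                -184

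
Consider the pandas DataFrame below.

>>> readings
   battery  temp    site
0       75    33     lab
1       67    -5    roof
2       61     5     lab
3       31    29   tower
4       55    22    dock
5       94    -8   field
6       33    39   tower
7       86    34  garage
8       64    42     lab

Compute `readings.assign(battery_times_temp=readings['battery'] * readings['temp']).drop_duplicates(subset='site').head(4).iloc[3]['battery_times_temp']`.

1210

add column battery_times_temp = readings['battery'] * readings['temp']:
   battery  temp    site  battery_times_temp
0       75    33     lab                2475
1       67    -5    roof                -335
2       61     5     lab                 305
3       31    29   tower                 899
4       55    22    dock                1210
5       94    -8   field                -752
6       33    39   tower                1287
7       86    34  garage                2924
8       64    42     lab                2688
drop duplicate site (keep=first):
   battery  temp    site  battery_times_temp
0       75    33     lab                2475
1       67    -5    roof                -335
3       31    29   tower                 899
4       55    22    dock                1210
5       94    -8   field                -752
7       86    34  garage                2924
take first 4 rows:
   battery  temp   site  battery_times_temp
0       75    33    lab                2475
1       67    -5   roof                -335
3       31    29  tower                 899
4       55    22   dock                1210
value at position 3, column 'battery_times_temp' → 1210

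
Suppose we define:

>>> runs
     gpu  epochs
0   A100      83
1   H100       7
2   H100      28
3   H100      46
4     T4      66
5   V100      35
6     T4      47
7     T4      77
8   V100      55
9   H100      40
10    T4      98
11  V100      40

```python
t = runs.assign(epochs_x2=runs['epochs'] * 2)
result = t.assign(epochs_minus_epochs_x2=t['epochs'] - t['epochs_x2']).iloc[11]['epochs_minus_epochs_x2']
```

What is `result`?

add column epochs_x2 = runs['epochs'] * 2:
     gpu  epochs  epochs_x2
0   A100      83        166
1   H100       7         14
2   H100      28         56
3   H100      46         92
4     T4      66        132
5   V100      35         70
6     T4      47         94
7     T4      77        154
8   V100      55        110
9   H100      40         80
10    T4      98        196
11  V100      40         80
add column epochs_minus_epochs_x2 = t['epochs'] - t['epochs_x2']:
     gpu  epochs  epochs_x2  epochs_minus_epochs_x2
0   A100      83        166                     -83
1   H100       7         14                      -7
2   H100      28         56                     -28
3   H100      46         92                     -46
4     T4      66        132                     -66
5   V100      35         70                     -35
6     T4      47         94                     -47
7     T4      77        154                     -77
8   V100      55        110                     -55
9   H100      40         80                     -40
10    T4      98        196                     -98
11  V100      40         80                     -40
So iloc[11]['epochs_minus_epochs_x2'] = -40.

-40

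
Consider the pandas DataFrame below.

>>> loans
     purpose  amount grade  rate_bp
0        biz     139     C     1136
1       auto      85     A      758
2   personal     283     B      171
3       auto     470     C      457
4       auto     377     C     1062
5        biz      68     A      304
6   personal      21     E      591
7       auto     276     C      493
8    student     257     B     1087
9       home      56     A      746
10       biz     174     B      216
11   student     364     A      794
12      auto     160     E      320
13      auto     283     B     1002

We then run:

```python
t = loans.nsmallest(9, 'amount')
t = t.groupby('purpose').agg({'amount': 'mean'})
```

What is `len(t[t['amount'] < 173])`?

take 9 rows with smallest amount:
     purpose  amount grade  rate_bp
6   personal      21     E      591
9       home      56     A      746
5        biz      68     A      304
1       auto      85     A      758
0        biz     139     C     1136
12      auto     160     E      320
10       biz     174     B      216
8    student     257     B     1087
7       auto     276     C      493
group by purpose, mean of amount:
              amount
purpose             
auto      173.666667
biz       127.000000
home       56.000000
personal   21.000000
student   257.000000
filter rows where amount < 173:
          amount
purpose         
biz        127.0
home        56.0
personal    21.0
Reading off the number of rows, we get 3.

3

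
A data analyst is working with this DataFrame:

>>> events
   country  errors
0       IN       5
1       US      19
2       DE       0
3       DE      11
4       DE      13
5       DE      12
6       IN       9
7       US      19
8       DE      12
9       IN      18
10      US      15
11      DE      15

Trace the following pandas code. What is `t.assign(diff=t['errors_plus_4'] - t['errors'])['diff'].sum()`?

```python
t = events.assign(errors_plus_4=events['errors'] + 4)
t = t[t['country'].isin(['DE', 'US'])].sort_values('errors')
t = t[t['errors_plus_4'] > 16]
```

20

add column errors_plus_4 = events['errors'] + 4:
   country  errors  errors_plus_4
0       IN       5              9
1       US      19             23
2       DE       0              4
3       DE      11             15
4       DE      13             17
5       DE      12             16
6       IN       9             13
7       US      19             23
8       DE      12             16
9       IN      18             22
10      US      15             19
11      DE      15             19
filter rows where country in ['DE', 'US']:
   country  errors  errors_plus_4
1       US      19             23
2       DE       0              4
3       DE      11             15
4       DE      13             17
5       DE      12             16
7       US      19             23
8       DE      12             16
10      US      15             19
11      DE      15             19
sort by errors:
   country  errors  errors_plus_4
2       DE       0              4
3       DE      11             15
5       DE      12             16
8       DE      12             16
4       DE      13             17
10      US      15             19
11      DE      15             19
1       US      19             23
7       US      19             23
filter rows where errors_plus_4 > 16:
   country  errors  errors_plus_4
4       DE      13             17
10      US      15             19
11      DE      15             19
1       US      19             23
7       US      19             23
add column diff = t['errors_plus_4'] - t['errors']:
   country  errors  errors_plus_4  diff
4       DE      13             17     4
10      US      15             19     4
11      DE      15             19     4
1       US      19             23     4
7       US      19             23     4
So sum() = 20.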